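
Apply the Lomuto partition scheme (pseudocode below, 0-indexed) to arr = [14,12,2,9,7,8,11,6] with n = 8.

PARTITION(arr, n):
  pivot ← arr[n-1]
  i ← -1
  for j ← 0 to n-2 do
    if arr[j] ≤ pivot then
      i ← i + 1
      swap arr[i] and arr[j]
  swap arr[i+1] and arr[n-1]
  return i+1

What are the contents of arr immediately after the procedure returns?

[2,6,14,9,7,8,11,12]

pivot=6, i=-1
j=0: 14>6, skip
j=1: 12>6, skip
j=2: 2≤6, i=0, swap(0,2) ⇒ [2,12,14,9,7,8,11,6]
j=3: 9>6, skip
j=4: 7>6, skip
j=5: 8>6, skip
j=6: 11>6, skip
swap(1,7) ⇒ [2,6,14,9,7,8,11,12]; return 1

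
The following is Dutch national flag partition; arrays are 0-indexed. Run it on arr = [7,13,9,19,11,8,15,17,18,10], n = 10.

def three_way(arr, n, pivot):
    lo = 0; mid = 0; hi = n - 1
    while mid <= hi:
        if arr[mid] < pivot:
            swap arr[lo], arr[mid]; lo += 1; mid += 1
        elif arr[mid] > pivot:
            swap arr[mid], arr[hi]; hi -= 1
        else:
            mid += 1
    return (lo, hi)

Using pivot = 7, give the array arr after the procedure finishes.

lo=0 mid=0 hi=9
7=7: mid=1
13>7: swap(1,9), hi=8 ⇒ [7,10,9,19,11,8,15,17,18,13]
10>7: swap(1,8), hi=7 ⇒ [7,18,9,19,11,8,15,17,10,13]
18>7: swap(1,7), hi=6 ⇒ [7,17,9,19,11,8,15,18,10,13]
17>7: swap(1,6), hi=5 ⇒ [7,15,9,19,11,8,17,18,10,13]
15>7: swap(1,5), hi=4 ⇒ [7,8,9,19,11,15,17,18,10,13]
8>7: swap(1,4), hi=3 ⇒ [7,11,9,19,8,15,17,18,10,13]
11>7: swap(1,3), hi=2 ⇒ [7,19,9,11,8,15,17,18,10,13]
19>7: swap(1,2), hi=1 ⇒ [7,9,19,11,8,15,17,18,10,13]
9>7: swap(1,1), hi=0 ⇒ [7,9,19,11,8,15,17,18,10,13]
done. lo=0 hi=0; arr=[7,9,19,11,8,15,17,18,10,13]

[7,9,19,11,8,15,17,18,10,13]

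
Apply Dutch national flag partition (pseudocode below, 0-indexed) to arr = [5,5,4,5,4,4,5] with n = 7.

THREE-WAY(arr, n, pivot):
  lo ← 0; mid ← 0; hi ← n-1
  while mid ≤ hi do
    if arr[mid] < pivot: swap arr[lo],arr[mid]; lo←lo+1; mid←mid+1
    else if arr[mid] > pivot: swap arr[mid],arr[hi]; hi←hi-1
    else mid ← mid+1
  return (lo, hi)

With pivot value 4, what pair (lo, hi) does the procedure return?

(0, 2)

pivot = 4; lo=0, mid=0, hi=6
arr[mid]=5>4: swap arr[0],arr[6]; hi=5 → [5,5,4,5,4,4,5]
arr[mid]=5>4: swap arr[0],arr[5]; hi=4 → [4,5,4,5,4,5,5]
arr[mid]=4=4: mid=1
arr[mid]=5>4: swap arr[1],arr[4]; hi=3 → [4,4,4,5,5,5,5]
arr[mid]=4=4: mid=2
arr[mid]=4=4: mid=3
arr[mid]=5>4: swap arr[3],arr[3]; hi=2 → [4,4,4,5,5,5,5]
end: lo=0, hi=2; arr = [4,4,4,5,5,5,5]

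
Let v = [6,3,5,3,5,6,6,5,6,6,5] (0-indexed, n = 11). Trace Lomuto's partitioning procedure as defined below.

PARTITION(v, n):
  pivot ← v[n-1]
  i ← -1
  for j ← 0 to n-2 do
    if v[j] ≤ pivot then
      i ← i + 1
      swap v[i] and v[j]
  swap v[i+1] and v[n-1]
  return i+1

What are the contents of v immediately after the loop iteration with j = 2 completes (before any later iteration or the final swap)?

[3,5,6,3,5,6,6,5,6,6,5]

pivot = v[10] = 5; i = -1
j=0: v[0]=6 > 5 → no swap
j=1: v[1]=3 ≤ 5 → i=0, swap v[0],v[1] → [3,6,5,3,5,6,6,5,6,6,5]
j=2: v[2]=5 ≤ 5 → i=1, swap v[1],v[2] → [3,5,6,3,5,6,6,5,6,6,5]
(after j=2) v = [3,5,6,3,5,6,6,5,6,6,5]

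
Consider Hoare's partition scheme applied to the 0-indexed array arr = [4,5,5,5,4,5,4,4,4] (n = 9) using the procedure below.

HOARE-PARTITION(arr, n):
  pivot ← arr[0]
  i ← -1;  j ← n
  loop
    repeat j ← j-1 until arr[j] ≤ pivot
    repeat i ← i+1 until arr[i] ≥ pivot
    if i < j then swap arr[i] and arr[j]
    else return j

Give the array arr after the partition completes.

[4,4,4,4,5,5,5,5,4]

pivot=4
j stops at 8 (4), i stops at 0 (4); swap ⇒ [4,5,5,5,4,5,4,4,4]
j stops at 7 (4), i stops at 1 (5); swap ⇒ [4,4,5,5,4,5,4,5,4]
j stops at 6 (4), i stops at 2 (5); swap ⇒ [4,4,4,5,4,5,5,5,4]
j stops at 4 (4), i stops at 3 (5); swap ⇒ [4,4,4,4,5,5,5,5,4]
j stops at 3, i stops at 4; i≥j ⇒ return 3. arr=[4,4,4,4,5,5,5,5,4]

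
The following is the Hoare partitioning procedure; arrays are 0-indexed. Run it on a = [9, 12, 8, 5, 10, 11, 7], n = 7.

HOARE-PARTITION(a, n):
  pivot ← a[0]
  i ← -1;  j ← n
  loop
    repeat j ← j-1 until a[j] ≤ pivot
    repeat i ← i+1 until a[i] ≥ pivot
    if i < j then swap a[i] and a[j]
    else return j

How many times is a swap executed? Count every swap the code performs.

2

pivot=9
j stops at 6 (7), i stops at 0 (9); swap ⇒ [7, 12, 8, 5, 10, 11, 9]
j stops at 3 (5), i stops at 1 (12); swap ⇒ [7, 5, 8, 12, 10, 11, 9]
j stops at 2, i stops at 3; i≥j ⇒ return 2. a=[7, 5, 8, 12, 10, 11, 9]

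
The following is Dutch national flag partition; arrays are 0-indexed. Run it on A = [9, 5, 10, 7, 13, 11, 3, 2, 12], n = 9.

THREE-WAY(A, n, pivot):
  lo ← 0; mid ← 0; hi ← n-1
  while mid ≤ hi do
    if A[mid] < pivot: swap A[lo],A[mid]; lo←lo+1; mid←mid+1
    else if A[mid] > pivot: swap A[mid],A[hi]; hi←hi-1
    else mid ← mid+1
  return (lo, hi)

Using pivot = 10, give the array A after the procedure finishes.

[9, 5, 7, 2, 3, 10, 11, 12, 13]

pivot = 10; lo=0, mid=0, hi=8
A[mid]=9<10: swap A[0],A[0]; lo=1,mid=1 → [9, 5, 10, 7, 13, 11, 3, 2, 12]
A[mid]=5<10: swap A[1],A[1]; lo=2,mid=2 → [9, 5, 10, 7, 13, 11, 3, 2, 12]
A[mid]=10=10: mid=3
A[mid]=7<10: swap A[2],A[3]; lo=3,mid=4 → [9, 5, 7, 10, 13, 11, 3, 2, 12]
A[mid]=13>10: swap A[4],A[8]; hi=7 → [9, 5, 7, 10, 12, 11, 3, 2, 13]
A[mid]=12>10: swap A[4],A[7]; hi=6 → [9, 5, 7, 10, 2, 11, 3, 12, 13]
A[mid]=2<10: swap A[3],A[4]; lo=4,mid=5 → [9, 5, 7, 2, 10, 11, 3, 12, 13]
A[mid]=11>10: swap A[5],A[6]; hi=5 → [9, 5, 7, 2, 10, 3, 11, 12, 13]
A[mid]=3<10: swap A[4],A[5]; lo=5,mid=6 → [9, 5, 7, 2, 3, 10, 11, 12, 13]
end: lo=5, hi=5; A = [9, 5, 7, 2, 3, 10, 11, 12, 13]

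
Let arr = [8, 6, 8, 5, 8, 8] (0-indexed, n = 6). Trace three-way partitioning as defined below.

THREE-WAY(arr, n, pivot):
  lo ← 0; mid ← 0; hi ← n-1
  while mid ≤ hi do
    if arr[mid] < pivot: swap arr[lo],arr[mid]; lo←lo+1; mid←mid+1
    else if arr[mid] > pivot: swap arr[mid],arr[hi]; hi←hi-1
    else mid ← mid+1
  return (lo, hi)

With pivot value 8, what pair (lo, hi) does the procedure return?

(2, 5)

lo=0 mid=0 hi=5
8=8: mid=1
6<8: swap(0,1), lo=1 mid=2 ⇒ [6, 8, 8, 5, 8, 8]
8=8: mid=3
5<8: swap(1,3), lo=2 mid=4 ⇒ [6, 5, 8, 8, 8, 8]
8=8: mid=5
8=8: mid=6
done. lo=2 hi=5; arr=[6, 5, 8, 8, 8, 8]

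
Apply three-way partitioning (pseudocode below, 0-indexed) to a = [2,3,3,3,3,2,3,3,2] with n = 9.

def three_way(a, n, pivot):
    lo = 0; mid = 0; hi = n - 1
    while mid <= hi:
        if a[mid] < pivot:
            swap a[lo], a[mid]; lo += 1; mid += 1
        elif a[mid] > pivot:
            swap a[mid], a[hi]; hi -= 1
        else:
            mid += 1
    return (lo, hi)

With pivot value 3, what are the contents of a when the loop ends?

[2,2,2,3,3,3,3,3,3]

lo=0 mid=0 hi=8
2<3: swap(0,0), lo=1 mid=1 ⇒ [2,3,3,3,3,2,3,3,2]
3=3: mid=2
3=3: mid=3
3=3: mid=4
3=3: mid=5
2<3: swap(1,5), lo=2 mid=6 ⇒ [2,2,3,3,3,3,3,3,2]
3=3: mid=7
3=3: mid=8
2<3: swap(2,8), lo=3 mid=9 ⇒ [2,2,2,3,3,3,3,3,3]
done. lo=3 hi=8; a=[2,2,2,3,3,3,3,3,3]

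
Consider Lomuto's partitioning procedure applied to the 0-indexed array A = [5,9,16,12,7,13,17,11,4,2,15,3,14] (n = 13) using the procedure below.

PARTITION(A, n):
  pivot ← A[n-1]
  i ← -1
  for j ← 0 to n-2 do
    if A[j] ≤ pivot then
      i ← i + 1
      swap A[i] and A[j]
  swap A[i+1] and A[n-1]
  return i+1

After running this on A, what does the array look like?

[5,9,12,7,13,11,4,2,3,14,15,17,16]

pivot = A[12] = 14; i = -1
j=0: A[0]=5 ≤ 14 → i=0, swap A[0],A[0] (no change) → [5,9,16,12,7,13,17,11,4,2,15,3,14]
j=1: A[1]=9 ≤ 14 → i=1, swap A[1],A[1] (no change) → [5,9,16,12,7,13,17,11,4,2,15,3,14]
j=2: A[2]=16 > 14 → no swap
j=3: A[3]=12 ≤ 14 → i=2, swap A[2],A[3] → [5,9,12,16,7,13,17,11,4,2,15,3,14]
j=4: A[4]=7 ≤ 14 → i=3, swap A[3],A[4] → [5,9,12,7,16,13,17,11,4,2,15,3,14]
j=5: A[5]=13 ≤ 14 → i=4, swap A[4],A[5] → [5,9,12,7,13,16,17,11,4,2,15,3,14]
j=6: A[6]=17 > 14 → no swap
j=7: A[7]=11 ≤ 14 → i=5, swap A[5],A[7] → [5,9,12,7,13,11,17,16,4,2,15,3,14]
j=8: A[8]=4 ≤ 14 → i=6, swap A[6],A[8] → [5,9,12,7,13,11,4,16,17,2,15,3,14]
j=9: A[9]=2 ≤ 14 → i=7, swap A[7],A[9] → [5,9,12,7,13,11,4,2,17,16,15,3,14]
j=10: A[10]=15 > 14 → no swap
j=11: A[11]=3 ≤ 14 → i=8, swap A[8],A[11] → [5,9,12,7,13,11,4,2,3,16,15,17,14]
final swap A[9],A[12] → [5,9,12,7,13,11,4,2,3,14,15,17,16]; return 9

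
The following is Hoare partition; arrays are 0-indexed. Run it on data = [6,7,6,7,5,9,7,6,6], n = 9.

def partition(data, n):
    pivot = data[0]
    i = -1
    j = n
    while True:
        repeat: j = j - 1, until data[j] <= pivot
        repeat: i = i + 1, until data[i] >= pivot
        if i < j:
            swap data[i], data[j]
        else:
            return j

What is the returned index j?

pivot = data[0] = 6; i = -1, j = 9
j→8 (data[8]=6≤6), i→0 (data[0]=6≥6); i<j, swap → [6,7,6,7,5,9,7,6,6]
j→7 (data[7]=6≤6), i→1 (data[1]=7≥6); i<j, swap → [6,6,6,7,5,9,7,7,6]
j→4 (data[4]=5≤6), i→2 (data[2]=6≥6); i<j, swap → [6,6,5,7,6,9,7,7,6]
j→2, i→3; i≥j, return j=2. data = [6,6,5,7,6,9,7,7,6]

2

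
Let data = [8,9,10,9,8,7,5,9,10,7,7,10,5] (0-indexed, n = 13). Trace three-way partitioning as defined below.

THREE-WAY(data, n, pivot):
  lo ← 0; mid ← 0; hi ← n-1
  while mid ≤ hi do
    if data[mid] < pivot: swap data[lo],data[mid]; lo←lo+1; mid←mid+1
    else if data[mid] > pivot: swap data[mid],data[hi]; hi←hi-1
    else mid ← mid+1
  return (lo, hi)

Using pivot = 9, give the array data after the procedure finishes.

pivot = 9; lo=0, mid=0, hi=12
data[mid]=8<9: swap data[0],data[0]; lo=1,mid=1 → [8,9,10,9,8,7,5,9,10,7,7,10,5]
data[mid]=9=9: mid=2
data[mid]=10>9: swap data[2],data[12]; hi=11 → [8,9,5,9,8,7,5,9,10,7,7,10,10]
data[mid]=5<9: swap data[1],data[2]; lo=2,mid=3 → [8,5,9,9,8,7,5,9,10,7,7,10,10]
data[mid]=9=9: mid=4
data[mid]=8<9: swap data[2],data[4]; lo=3,mid=5 → [8,5,8,9,9,7,5,9,10,7,7,10,10]
data[mid]=7<9: swap data[3],data[5]; lo=4,mid=6 → [8,5,8,7,9,9,5,9,10,7,7,10,10]
data[mid]=5<9: swap data[4],data[6]; lo=5,mid=7 → [8,5,8,7,5,9,9,9,10,7,7,10,10]
data[mid]=9=9: mid=8
data[mid]=10>9: swap data[8],data[11]; hi=10 → [8,5,8,7,5,9,9,9,10,7,7,10,10]
data[mid]=10>9: swap data[8],data[10]; hi=9 → [8,5,8,7,5,9,9,9,7,7,10,10,10]
data[mid]=7<9: swap data[5],data[8]; lo=6,mid=9 → [8,5,8,7,5,7,9,9,9,7,10,10,10]
data[mid]=7<9: swap data[6],data[9]; lo=7,mid=10 → [8,5,8,7,5,7,7,9,9,9,10,10,10]
end: lo=7, hi=9; data = [8,5,8,7,5,7,7,9,9,9,10,10,10]

[8,5,8,7,5,7,7,9,9,9,10,10,10]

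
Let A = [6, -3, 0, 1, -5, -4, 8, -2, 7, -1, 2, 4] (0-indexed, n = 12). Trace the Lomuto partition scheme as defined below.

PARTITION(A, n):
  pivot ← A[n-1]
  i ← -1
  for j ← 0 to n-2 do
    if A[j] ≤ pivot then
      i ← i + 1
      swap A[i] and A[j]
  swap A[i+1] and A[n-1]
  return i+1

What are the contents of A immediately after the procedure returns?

pivot = A[11] = 4; i = -1
j=0: A[0]=6 > 4 → no swap
j=1: A[1]=-3 ≤ 4 → i=0, swap A[0],A[1] → [-3, 6, 0, 1, -5, -4, 8, -2, 7, -1, 2, 4]
j=2: A[2]=0 ≤ 4 → i=1, swap A[1],A[2] → [-3, 0, 6, 1, -5, -4, 8, -2, 7, -1, 2, 4]
j=3: A[3]=1 ≤ 4 → i=2, swap A[2],A[3] → [-3, 0, 1, 6, -5, -4, 8, -2, 7, -1, 2, 4]
j=4: A[4]=-5 ≤ 4 → i=3, swap A[3],A[4] → [-3, 0, 1, -5, 6, -4, 8, -2, 7, -1, 2, 4]
j=5: A[5]=-4 ≤ 4 → i=4, swap A[4],A[5] → [-3, 0, 1, -5, -4, 6, 8, -2, 7, -1, 2, 4]
j=6: A[6]=8 > 4 → no swap
j=7: A[7]=-2 ≤ 4 → i=5, swap A[5],A[7] → [-3, 0, 1, -5, -4, -2, 8, 6, 7, -1, 2, 4]
j=8: A[8]=7 > 4 → no swap
j=9: A[9]=-1 ≤ 4 → i=6, swap A[6],A[9] → [-3, 0, 1, -5, -4, -2, -1, 6, 7, 8, 2, 4]
j=10: A[10]=2 ≤ 4 → i=7, swap A[7],A[10] → [-3, 0, 1, -5, -4, -2, -1, 2, 7, 8, 6, 4]
final swap A[8],A[11] → [-3, 0, 1, -5, -4, -2, -1, 2, 4, 8, 6, 7]; return 8

[-3, 0, 1, -5, -4, -2, -1, 2, 4, 8, 6, 7]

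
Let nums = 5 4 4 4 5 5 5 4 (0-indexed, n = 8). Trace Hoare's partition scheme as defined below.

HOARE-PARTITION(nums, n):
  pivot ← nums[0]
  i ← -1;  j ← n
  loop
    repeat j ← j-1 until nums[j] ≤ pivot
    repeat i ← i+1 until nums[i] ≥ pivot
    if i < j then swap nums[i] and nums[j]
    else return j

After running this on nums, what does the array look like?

pivot=5
j stops at 7 (4), i stops at 0 (5); swap ⇒ 4 4 4 4 5 5 5 5
j stops at 6 (5), i stops at 4 (5); swap ⇒ 4 4 4 4 5 5 5 5
j stops at 5, i stops at 5; i≥j ⇒ return 5. nums=4 4 4 4 5 5 5 5

4 4 4 4 5 5 5 5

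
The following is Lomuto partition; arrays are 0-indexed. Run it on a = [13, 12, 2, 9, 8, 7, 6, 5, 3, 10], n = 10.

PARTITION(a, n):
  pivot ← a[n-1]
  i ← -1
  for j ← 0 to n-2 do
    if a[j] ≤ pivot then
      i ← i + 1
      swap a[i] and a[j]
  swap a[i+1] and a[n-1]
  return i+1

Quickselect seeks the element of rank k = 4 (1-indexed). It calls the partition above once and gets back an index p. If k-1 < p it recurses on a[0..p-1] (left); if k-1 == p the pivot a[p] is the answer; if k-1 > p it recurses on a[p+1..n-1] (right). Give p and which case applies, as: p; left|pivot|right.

7; left

pivot = a[9] = 10; i = -1
j=0: a[0]=13 > 10 → no swap
j=1: a[1]=12 > 10 → no swap
j=2: a[2]=2 ≤ 10 → i=0, swap a[0],a[2] → [2, 12, 13, 9, 8, 7, 6, 5, 3, 10]
j=3: a[3]=9 ≤ 10 → i=1, swap a[1],a[3] → [2, 9, 13, 12, 8, 7, 6, 5, 3, 10]
j=4: a[4]=8 ≤ 10 → i=2, swap a[2],a[4] → [2, 9, 8, 12, 13, 7, 6, 5, 3, 10]
j=5: a[5]=7 ≤ 10 → i=3, swap a[3],a[5] → [2, 9, 8, 7, 13, 12, 6, 5, 3, 10]
j=6: a[6]=6 ≤ 10 → i=4, swap a[4],a[6] → [2, 9, 8, 7, 6, 12, 13, 5, 3, 10]
j=7: a[7]=5 ≤ 10 → i=5, swap a[5],a[7] → [2, 9, 8, 7, 6, 5, 13, 12, 3, 10]
j=8: a[8]=3 ≤ 10 → i=6, swap a[6],a[8] → [2, 9, 8, 7, 6, 5, 3, 12, 13, 10]
final swap a[7],a[9] → [2, 9, 8, 7, 6, 5, 3, 10, 13, 12]; return 7
p = 7; k-1 = 3 < 7 ⇒ left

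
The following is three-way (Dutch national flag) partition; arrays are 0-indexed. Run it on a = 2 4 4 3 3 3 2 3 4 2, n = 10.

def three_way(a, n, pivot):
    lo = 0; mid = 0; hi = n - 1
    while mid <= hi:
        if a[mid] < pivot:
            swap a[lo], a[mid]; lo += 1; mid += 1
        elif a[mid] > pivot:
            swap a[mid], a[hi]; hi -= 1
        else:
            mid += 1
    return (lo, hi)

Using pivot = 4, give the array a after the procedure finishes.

2 3 3 3 2 3 2 4 4 4

pivot = 4; lo=0, mid=0, hi=9
a[mid]=2<4: swap a[0],a[0]; lo=1,mid=1 → 2 4 4 3 3 3 2 3 4 2
a[mid]=4=4: mid=2
a[mid]=4=4: mid=3
a[mid]=3<4: swap a[1],a[3]; lo=2,mid=4 → 2 3 4 4 3 3 2 3 4 2
a[mid]=3<4: swap a[2],a[4]; lo=3,mid=5 → 2 3 3 4 4 3 2 3 4 2
a[mid]=3<4: swap a[3],a[5]; lo=4,mid=6 → 2 3 3 3 4 4 2 3 4 2
a[mid]=2<4: swap a[4],a[6]; lo=5,mid=7 → 2 3 3 3 2 4 4 3 4 2
a[mid]=3<4: swap a[5],a[7]; lo=6,mid=8 → 2 3 3 3 2 3 4 4 4 2
a[mid]=4=4: mid=9
a[mid]=2<4: swap a[6],a[9]; lo=7,mid=10 → 2 3 3 3 2 3 2 4 4 4
end: lo=7, hi=9; a = 2 3 3 3 2 3 2 4 4 4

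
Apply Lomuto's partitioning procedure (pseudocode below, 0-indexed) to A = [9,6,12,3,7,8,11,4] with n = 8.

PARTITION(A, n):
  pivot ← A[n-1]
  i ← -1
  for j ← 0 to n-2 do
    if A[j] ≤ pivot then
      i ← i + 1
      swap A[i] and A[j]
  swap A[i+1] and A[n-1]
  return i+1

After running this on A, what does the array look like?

[3,4,12,9,7,8,11,6]

pivot=4, i=-1
j=0: 9>4, skip
j=1: 6>4, skip
j=2: 12>4, skip
j=3: 3≤4, i=0, swap(0,3) ⇒ [3,6,12,9,7,8,11,4]
j=4: 7>4, skip
j=5: 8>4, skip
j=6: 11>4, skip
swap(1,7) ⇒ [3,4,12,9,7,8,11,6]; return 1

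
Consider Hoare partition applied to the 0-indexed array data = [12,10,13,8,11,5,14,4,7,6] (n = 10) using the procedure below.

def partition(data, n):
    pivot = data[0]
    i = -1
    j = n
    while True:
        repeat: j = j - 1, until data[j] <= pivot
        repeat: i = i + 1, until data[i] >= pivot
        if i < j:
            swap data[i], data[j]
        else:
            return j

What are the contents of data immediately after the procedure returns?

pivot = data[0] = 12; i = -1, j = 10
j→9 (data[9]=6≤12), i→0 (data[0]=12≥12); i<j, swap → [6,10,13,8,11,5,14,4,7,12]
j→8 (data[8]=7≤12), i→2 (data[2]=13≥12); i<j, swap → [6,10,7,8,11,5,14,4,13,12]
j→7 (data[7]=4≤12), i→6 (data[6]=14≥12); i<j, swap → [6,10,7,8,11,5,4,14,13,12]
j→6, i→7; i≥j, return j=6. data = [6,10,7,8,11,5,4,14,13,12]

[6,10,7,8,11,5,4,14,13,12]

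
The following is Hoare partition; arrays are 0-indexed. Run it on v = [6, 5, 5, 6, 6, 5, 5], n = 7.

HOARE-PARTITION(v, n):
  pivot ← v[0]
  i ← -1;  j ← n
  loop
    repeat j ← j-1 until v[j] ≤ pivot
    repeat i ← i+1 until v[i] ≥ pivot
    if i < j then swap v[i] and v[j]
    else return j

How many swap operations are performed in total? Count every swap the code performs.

pivot = v[0] = 6; i = -1, j = 7
j→6 (v[6]=5≤6), i→0 (v[0]=6≥6); i<j, swap → [5, 5, 5, 6, 6, 5, 6]
j→5 (v[5]=5≤6), i→3 (v[3]=6≥6); i<j, swap → [5, 5, 5, 5, 6, 6, 6]
j→4, i→4; i≥j, return j=4. v = [5, 5, 5, 5, 6, 6, 6]

2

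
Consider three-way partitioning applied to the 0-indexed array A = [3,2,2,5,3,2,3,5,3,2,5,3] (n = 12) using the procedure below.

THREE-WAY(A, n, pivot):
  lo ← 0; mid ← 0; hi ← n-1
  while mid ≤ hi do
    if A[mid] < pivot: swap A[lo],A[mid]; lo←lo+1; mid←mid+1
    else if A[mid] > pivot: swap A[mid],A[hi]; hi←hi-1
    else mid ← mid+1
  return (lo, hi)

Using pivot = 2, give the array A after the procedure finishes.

[2,2,2,2,3,3,5,3,5,5,3,3]

pivot = 2; lo=0, mid=0, hi=11
A[mid]=3>2: swap A[0],A[11]; hi=10 → [3,2,2,5,3,2,3,5,3,2,5,3]
A[mid]=3>2: swap A[0],A[10]; hi=9 → [5,2,2,5,3,2,3,5,3,2,3,3]
A[mid]=5>2: swap A[0],A[9]; hi=8 → [2,2,2,5,3,2,3,5,3,5,3,3]
A[mid]=2=2: mid=1
A[mid]=2=2: mid=2
A[mid]=2=2: mid=3
A[mid]=5>2: swap A[3],A[8]; hi=7 → [2,2,2,3,3,2,3,5,5,5,3,3]
A[mid]=3>2: swap A[3],A[7]; hi=6 → [2,2,2,5,3,2,3,3,5,5,3,3]
A[mid]=5>2: swap A[3],A[6]; hi=5 → [2,2,2,3,3,2,5,3,5,5,3,3]
A[mid]=3>2: swap A[3],A[5]; hi=4 → [2,2,2,2,3,3,5,3,5,5,3,3]
A[mid]=2=2: mid=4
A[mid]=3>2: swap A[4],A[4]; hi=3 → [2,2,2,2,3,3,5,3,5,5,3,3]
end: lo=0, hi=3; A = [2,2,2,2,3,3,5,3,5,5,3,3]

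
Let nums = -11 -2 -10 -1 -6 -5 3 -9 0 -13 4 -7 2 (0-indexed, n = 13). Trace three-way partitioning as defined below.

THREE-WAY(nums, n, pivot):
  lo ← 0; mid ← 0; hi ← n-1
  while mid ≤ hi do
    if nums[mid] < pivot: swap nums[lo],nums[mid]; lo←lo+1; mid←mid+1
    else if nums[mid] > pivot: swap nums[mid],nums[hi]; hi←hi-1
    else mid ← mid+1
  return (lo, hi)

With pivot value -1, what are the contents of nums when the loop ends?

-11 -2 -10 -6 -5 -7 -9 -13 -1 4 0 2 3

lo=0 mid=0 hi=12
-11<-1: swap(0,0), lo=1 mid=1 ⇒ -11 -2 -10 -1 -6 -5 3 -9 0 -13 4 -7 2
-2<-1: swap(1,1), lo=2 mid=2 ⇒ -11 -2 -10 -1 -6 -5 3 -9 0 -13 4 -7 2
-10<-1: swap(2,2), lo=3 mid=3 ⇒ -11 -2 -10 -1 -6 -5 3 -9 0 -13 4 -7 2
-1=-1: mid=4
-6<-1: swap(3,4), lo=4 mid=5 ⇒ -11 -2 -10 -6 -1 -5 3 -9 0 -13 4 -7 2
-5<-1: swap(4,5), lo=5 mid=6 ⇒ -11 -2 -10 -6 -5 -1 3 -9 0 -13 4 -7 2
3>-1: swap(6,12), hi=11 ⇒ -11 -2 -10 -6 -5 -1 2 -9 0 -13 4 -7 3
2>-1: swap(6,11), hi=10 ⇒ -11 -2 -10 -6 -5 -1 -7 -9 0 -13 4 2 3
-7<-1: swap(5,6), lo=6 mid=7 ⇒ -11 -2 -10 -6 -5 -7 -1 -9 0 -13 4 2 3
-9<-1: swap(6,7), lo=7 mid=8 ⇒ -11 -2 -10 -6 -5 -7 -9 -1 0 -13 4 2 3
0>-1: swap(8,10), hi=9 ⇒ -11 -2 -10 -6 -5 -7 -9 -1 4 -13 0 2 3
4>-1: swap(8,9), hi=8 ⇒ -11 -2 -10 -6 -5 -7 -9 -1 -13 4 0 2 3
-13<-1: swap(7,8), lo=8 mid=9 ⇒ -11 -2 -10 -6 -5 -7 -9 -13 -1 4 0 2 3
done. lo=8 hi=8; nums=-11 -2 -10 -6 -5 -7 -9 -13 -1 4 0 2 3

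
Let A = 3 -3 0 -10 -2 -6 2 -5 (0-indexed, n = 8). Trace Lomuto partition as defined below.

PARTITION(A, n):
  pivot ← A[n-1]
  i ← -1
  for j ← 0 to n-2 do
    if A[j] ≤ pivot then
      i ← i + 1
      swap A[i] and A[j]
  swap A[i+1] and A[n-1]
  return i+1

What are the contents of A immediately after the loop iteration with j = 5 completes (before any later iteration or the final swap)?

pivot = A[7] = -5; i = -1
j=0: A[0]=3 > -5 → no swap
j=1: A[1]=-3 > -5 → no swap
j=2: A[2]=0 > -5 → no swap
j=3: A[3]=-10 ≤ -5 → i=0, swap A[0],A[3] → -10 -3 0 3 -2 -6 2 -5
j=4: A[4]=-2 > -5 → no swap
j=5: A[5]=-6 ≤ -5 → i=1, swap A[1],A[5] → -10 -6 0 3 -2 -3 2 -5
(after j=5) A = -10 -6 0 3 -2 -3 2 -5

-10 -6 0 3 -2 -3 2 -5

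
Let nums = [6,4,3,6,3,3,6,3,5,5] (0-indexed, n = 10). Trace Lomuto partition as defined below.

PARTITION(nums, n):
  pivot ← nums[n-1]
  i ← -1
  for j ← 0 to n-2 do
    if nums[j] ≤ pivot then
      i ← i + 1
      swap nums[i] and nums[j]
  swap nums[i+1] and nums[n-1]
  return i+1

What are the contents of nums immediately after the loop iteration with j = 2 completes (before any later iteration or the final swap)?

pivot = nums[9] = 5; i = -1
j=0: nums[0]=6 > 5 → no swap
j=1: nums[1]=4 ≤ 5 → i=0, swap nums[0],nums[1] → [4,6,3,6,3,3,6,3,5,5]
j=2: nums[2]=3 ≤ 5 → i=1, swap nums[1],nums[2] → [4,3,6,6,3,3,6,3,5,5]
(after j=2) nums = [4,3,6,6,3,3,6,3,5,5]

[4,3,6,6,3,3,6,3,5,5]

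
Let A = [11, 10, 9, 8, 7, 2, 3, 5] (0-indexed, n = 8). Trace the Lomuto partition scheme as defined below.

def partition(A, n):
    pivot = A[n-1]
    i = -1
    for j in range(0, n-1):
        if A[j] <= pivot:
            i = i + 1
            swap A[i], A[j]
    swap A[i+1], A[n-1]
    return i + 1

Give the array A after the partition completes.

pivot=5, i=-1
j=0: 11>5, skip
j=1: 10>5, skip
j=2: 9>5, skip
j=3: 8>5, skip
j=4: 7>5, skip
j=5: 2≤5, i=0, swap(0,5) ⇒ [2, 10, 9, 8, 7, 11, 3, 5]
j=6: 3≤5, i=1, swap(1,6) ⇒ [2, 3, 9, 8, 7, 11, 10, 5]
swap(2,7) ⇒ [2, 3, 5, 8, 7, 11, 10, 9]; return 2

[2, 3, 5, 8, 7, 11, 10, 9]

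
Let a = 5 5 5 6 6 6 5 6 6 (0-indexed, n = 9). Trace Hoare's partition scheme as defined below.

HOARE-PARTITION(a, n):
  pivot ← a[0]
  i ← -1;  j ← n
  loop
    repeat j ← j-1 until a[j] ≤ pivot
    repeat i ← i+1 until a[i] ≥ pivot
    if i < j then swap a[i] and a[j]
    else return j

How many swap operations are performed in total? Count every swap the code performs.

pivot=5
j stops at 6 (5), i stops at 0 (5); swap ⇒ 5 5 5 6 6 6 5 6 6
j stops at 2 (5), i stops at 1 (5); swap ⇒ 5 5 5 6 6 6 5 6 6
j stops at 1, i stops at 2; i≥j ⇒ return 1. a=5 5 5 6 6 6 5 6 6

2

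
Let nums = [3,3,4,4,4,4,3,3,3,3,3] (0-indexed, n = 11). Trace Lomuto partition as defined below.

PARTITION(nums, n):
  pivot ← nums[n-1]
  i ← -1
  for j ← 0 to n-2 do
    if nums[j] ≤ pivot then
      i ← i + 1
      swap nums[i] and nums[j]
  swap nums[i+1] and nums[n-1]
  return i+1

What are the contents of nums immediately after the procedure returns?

pivot=3, i=-1
j=0: 3≤3, i=0, swap(0,0) ⇒ [3,3,4,4,4,4,3,3,3,3,3]
j=1: 3≤3, i=1, swap(1,1) ⇒ [3,3,4,4,4,4,3,3,3,3,3]
j=2: 4>3, skip
j=3: 4>3, skip
j=4: 4>3, skip
j=5: 4>3, skip
j=6: 3≤3, i=2, swap(2,6) ⇒ [3,3,3,4,4,4,4,3,3,3,3]
j=7: 3≤3, i=3, swap(3,7) ⇒ [3,3,3,3,4,4,4,4,3,3,3]
j=8: 3≤3, i=4, swap(4,8) ⇒ [3,3,3,3,3,4,4,4,4,3,3]
j=9: 3≤3, i=5, swap(5,9) ⇒ [3,3,3,3,3,3,4,4,4,4,3]
swap(6,10) ⇒ [3,3,3,3,3,3,3,4,4,4,4]; return 6

[3,3,3,3,3,3,3,4,4,4,4]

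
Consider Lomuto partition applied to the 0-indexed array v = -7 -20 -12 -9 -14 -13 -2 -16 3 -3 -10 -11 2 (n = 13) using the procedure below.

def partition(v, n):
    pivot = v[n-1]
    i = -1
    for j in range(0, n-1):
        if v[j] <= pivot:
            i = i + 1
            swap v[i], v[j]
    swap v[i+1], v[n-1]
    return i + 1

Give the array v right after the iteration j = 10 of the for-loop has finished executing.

-7 -20 -12 -9 -14 -13 -2 -16 -3 -10 3 -11 2

pivot = v[12] = 2; i = -1
j=0: v[0]=-7 ≤ 2 → i=0, swap v[0],v[0] (no change) → -7 -20 -12 -9 -14 -13 -2 -16 3 -3 -10 -11 2
j=1: v[1]=-20 ≤ 2 → i=1, swap v[1],v[1] (no change) → -7 -20 -12 -9 -14 -13 -2 -16 3 -3 -10 -11 2
j=2: v[2]=-12 ≤ 2 → i=2, swap v[2],v[2] (no change) → -7 -20 -12 -9 -14 -13 -2 -16 3 -3 -10 -11 2
j=3: v[3]=-9 ≤ 2 → i=3, swap v[3],v[3] (no change) → -7 -20 -12 -9 -14 -13 -2 -16 3 -3 -10 -11 2
j=4: v[4]=-14 ≤ 2 → i=4, swap v[4],v[4] (no change) → -7 -20 -12 -9 -14 -13 -2 -16 3 -3 -10 -11 2
j=5: v[5]=-13 ≤ 2 → i=5, swap v[5],v[5] (no change) → -7 -20 -12 -9 -14 -13 -2 -16 3 -3 -10 -11 2
j=6: v[6]=-2 ≤ 2 → i=6, swap v[6],v[6] (no change) → -7 -20 -12 -9 -14 -13 -2 -16 3 -3 -10 -11 2
j=7: v[7]=-16 ≤ 2 → i=7, swap v[7],v[7] (no change) → -7 -20 -12 -9 -14 -13 -2 -16 3 -3 -10 -11 2
j=8: v[8]=3 > 2 → no swap
j=9: v[9]=-3 ≤ 2 → i=8, swap v[8],v[9] → -7 -20 -12 -9 -14 -13 -2 -16 -3 3 -10 -11 2
j=10: v[10]=-10 ≤ 2 → i=9, swap v[9],v[10] → -7 -20 -12 -9 -14 -13 -2 -16 -3 -10 3 -11 2
(after j=10) v = -7 -20 -12 -9 -14 -13 -2 -16 -3 -10 3 -11 2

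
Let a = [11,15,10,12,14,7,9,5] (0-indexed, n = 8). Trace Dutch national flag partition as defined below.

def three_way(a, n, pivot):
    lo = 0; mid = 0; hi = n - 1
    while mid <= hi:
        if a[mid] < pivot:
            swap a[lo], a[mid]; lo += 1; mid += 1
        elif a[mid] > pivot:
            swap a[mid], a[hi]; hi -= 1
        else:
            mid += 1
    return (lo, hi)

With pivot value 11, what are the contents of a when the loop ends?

[5,10,9,7,11,14,12,15]

lo=0 mid=0 hi=7
11=11: mid=1
15>11: swap(1,7), hi=6 ⇒ [11,5,10,12,14,7,9,15]
5<11: swap(0,1), lo=1 mid=2 ⇒ [5,11,10,12,14,7,9,15]
10<11: swap(1,2), lo=2 mid=3 ⇒ [5,10,11,12,14,7,9,15]
12>11: swap(3,6), hi=5 ⇒ [5,10,11,9,14,7,12,15]
9<11: swap(2,3), lo=3 mid=4 ⇒ [5,10,9,11,14,7,12,15]
14>11: swap(4,5), hi=4 ⇒ [5,10,9,11,7,14,12,15]
7<11: swap(3,4), lo=4 mid=5 ⇒ [5,10,9,7,11,14,12,15]
done. lo=4 hi=4; a=[5,10,9,7,11,14,12,15]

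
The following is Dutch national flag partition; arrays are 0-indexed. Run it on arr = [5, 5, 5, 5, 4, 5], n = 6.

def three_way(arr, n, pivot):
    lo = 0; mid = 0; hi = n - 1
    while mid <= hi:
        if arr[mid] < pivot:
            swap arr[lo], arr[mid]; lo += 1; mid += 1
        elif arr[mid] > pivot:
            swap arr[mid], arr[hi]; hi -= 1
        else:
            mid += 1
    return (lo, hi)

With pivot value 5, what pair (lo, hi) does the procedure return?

lo=0 mid=0 hi=5
5=5: mid=1
5=5: mid=2
5=5: mid=3
5=5: mid=4
4<5: swap(0,4), lo=1 mid=5 ⇒ [4, 5, 5, 5, 5, 5]
5=5: mid=6
done. lo=1 hi=5; arr=[4, 5, 5, 5, 5, 5]

(1, 5)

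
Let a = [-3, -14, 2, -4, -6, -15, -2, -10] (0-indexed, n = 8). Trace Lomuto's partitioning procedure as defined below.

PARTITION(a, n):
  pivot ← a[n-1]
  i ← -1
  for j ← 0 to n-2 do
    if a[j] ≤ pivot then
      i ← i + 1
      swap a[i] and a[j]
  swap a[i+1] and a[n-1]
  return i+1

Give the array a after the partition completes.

pivot = a[7] = -10; i = -1
j=0: a[0]=-3 > -10 → no swap
j=1: a[1]=-14 ≤ -10 → i=0, swap a[0],a[1] → [-14, -3, 2, -4, -6, -15, -2, -10]
j=2: a[2]=2 > -10 → no swap
j=3: a[3]=-4 > -10 → no swap
j=4: a[4]=-6 > -10 → no swap
j=5: a[5]=-15 ≤ -10 → i=1, swap a[1],a[5] → [-14, -15, 2, -4, -6, -3, -2, -10]
j=6: a[6]=-2 > -10 → no swap
final swap a[2],a[7] → [-14, -15, -10, -4, -6, -3, -2, 2]; return 2

[-14, -15, -10, -4, -6, -3, -2, 2]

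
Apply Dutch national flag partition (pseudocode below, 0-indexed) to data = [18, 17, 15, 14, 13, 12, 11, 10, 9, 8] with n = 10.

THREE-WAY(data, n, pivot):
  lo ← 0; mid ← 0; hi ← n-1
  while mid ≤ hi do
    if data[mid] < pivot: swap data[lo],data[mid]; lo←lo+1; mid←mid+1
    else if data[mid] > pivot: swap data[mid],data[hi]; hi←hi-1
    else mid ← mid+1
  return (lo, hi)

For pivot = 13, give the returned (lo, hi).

pivot = 13; lo=0, mid=0, hi=9
data[mid]=18>13: swap data[0],data[9]; hi=8 → [8, 17, 15, 14, 13, 12, 11, 10, 9, 18]
data[mid]=8<13: swap data[0],data[0]; lo=1,mid=1 → [8, 17, 15, 14, 13, 12, 11, 10, 9, 18]
data[mid]=17>13: swap data[1],data[8]; hi=7 → [8, 9, 15, 14, 13, 12, 11, 10, 17, 18]
data[mid]=9<13: swap data[1],data[1]; lo=2,mid=2 → [8, 9, 15, 14, 13, 12, 11, 10, 17, 18]
data[mid]=15>13: swap data[2],data[7]; hi=6 → [8, 9, 10, 14, 13, 12, 11, 15, 17, 18]
data[mid]=10<13: swap data[2],data[2]; lo=3,mid=3 → [8, 9, 10, 14, 13, 12, 11, 15, 17, 18]
data[mid]=14>13: swap data[3],data[6]; hi=5 → [8, 9, 10, 11, 13, 12, 14, 15, 17, 18]
data[mid]=11<13: swap data[3],data[3]; lo=4,mid=4 → [8, 9, 10, 11, 13, 12, 14, 15, 17, 18]
data[mid]=13=13: mid=5
data[mid]=12<13: swap data[4],data[5]; lo=5,mid=6 → [8, 9, 10, 11, 12, 13, 14, 15, 17, 18]
end: lo=5, hi=5; data = [8, 9, 10, 11, 12, 13, 14, 15, 17, 18]

(5, 5)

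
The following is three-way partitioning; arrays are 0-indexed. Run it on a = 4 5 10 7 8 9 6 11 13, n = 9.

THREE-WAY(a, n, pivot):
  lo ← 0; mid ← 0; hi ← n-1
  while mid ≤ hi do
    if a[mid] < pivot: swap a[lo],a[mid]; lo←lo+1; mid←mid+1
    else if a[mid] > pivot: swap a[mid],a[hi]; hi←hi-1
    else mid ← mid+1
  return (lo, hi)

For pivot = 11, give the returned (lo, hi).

lo=0 mid=0 hi=8
4<11: swap(0,0), lo=1 mid=1 ⇒ 4 5 10 7 8 9 6 11 13
5<11: swap(1,1), lo=2 mid=2 ⇒ 4 5 10 7 8 9 6 11 13
10<11: swap(2,2), lo=3 mid=3 ⇒ 4 5 10 7 8 9 6 11 13
7<11: swap(3,3), lo=4 mid=4 ⇒ 4 5 10 7 8 9 6 11 13
8<11: swap(4,4), lo=5 mid=5 ⇒ 4 5 10 7 8 9 6 11 13
9<11: swap(5,5), lo=6 mid=6 ⇒ 4 5 10 7 8 9 6 11 13
6<11: swap(6,6), lo=7 mid=7 ⇒ 4 5 10 7 8 9 6 11 13
11=11: mid=8
13>11: swap(8,8), hi=7 ⇒ 4 5 10 7 8 9 6 11 13
done. lo=7 hi=7; a=4 5 10 7 8 9 6 11 13

(7, 7)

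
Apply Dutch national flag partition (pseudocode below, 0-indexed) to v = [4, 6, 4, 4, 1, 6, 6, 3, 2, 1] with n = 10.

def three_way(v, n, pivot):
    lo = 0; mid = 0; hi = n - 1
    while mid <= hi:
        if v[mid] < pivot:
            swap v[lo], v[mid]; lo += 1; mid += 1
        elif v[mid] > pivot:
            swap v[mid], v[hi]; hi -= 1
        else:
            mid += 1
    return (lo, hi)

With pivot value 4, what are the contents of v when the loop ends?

pivot = 4; lo=0, mid=0, hi=9
v[mid]=4=4: mid=1
v[mid]=6>4: swap v[1],v[9]; hi=8 → [4, 1, 4, 4, 1, 6, 6, 3, 2, 6]
v[mid]=1<4: swap v[0],v[1]; lo=1,mid=2 → [1, 4, 4, 4, 1, 6, 6, 3, 2, 6]
v[mid]=4=4: mid=3
v[mid]=4=4: mid=4
v[mid]=1<4: swap v[1],v[4]; lo=2,mid=5 → [1, 1, 4, 4, 4, 6, 6, 3, 2, 6]
v[mid]=6>4: swap v[5],v[8]; hi=7 → [1, 1, 4, 4, 4, 2, 6, 3, 6, 6]
v[mid]=2<4: swap v[2],v[5]; lo=3,mid=6 → [1, 1, 2, 4, 4, 4, 6, 3, 6, 6]
v[mid]=6>4: swap v[6],v[7]; hi=6 → [1, 1, 2, 4, 4, 4, 3, 6, 6, 6]
v[mid]=3<4: swap v[3],v[6]; lo=4,mid=7 → [1, 1, 2, 3, 4, 4, 4, 6, 6, 6]
end: lo=4, hi=6; v = [1, 1, 2, 3, 4, 4, 4, 6, 6, 6]

[1, 1, 2, 3, 4, 4, 4, 6, 6, 6]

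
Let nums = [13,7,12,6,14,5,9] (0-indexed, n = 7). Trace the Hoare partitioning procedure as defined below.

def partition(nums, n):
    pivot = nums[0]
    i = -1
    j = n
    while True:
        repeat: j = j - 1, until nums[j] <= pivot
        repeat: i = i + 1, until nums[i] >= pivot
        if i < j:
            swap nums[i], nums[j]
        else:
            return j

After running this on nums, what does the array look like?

[9,7,12,6,5,14,13]

pivot = nums[0] = 13; i = -1, j = 7
j→6 (nums[6]=9≤13), i→0 (nums[0]=13≥13); i<j, swap → [9,7,12,6,14,5,13]
j→5 (nums[5]=5≤13), i→4 (nums[4]=14≥13); i<j, swap → [9,7,12,6,5,14,13]
j→4, i→5; i≥j, return j=4. nums = [9,7,12,6,5,14,13]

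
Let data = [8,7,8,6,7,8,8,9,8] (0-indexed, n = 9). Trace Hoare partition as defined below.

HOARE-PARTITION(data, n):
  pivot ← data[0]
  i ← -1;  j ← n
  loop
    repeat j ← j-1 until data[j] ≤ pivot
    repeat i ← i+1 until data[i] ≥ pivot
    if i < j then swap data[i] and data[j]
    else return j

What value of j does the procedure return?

5

pivot = data[0] = 8; i = -1, j = 9
j→8 (data[8]=8≤8), i→0 (data[0]=8≥8); i<j, swap → [8,7,8,6,7,8,8,9,8]
j→6 (data[6]=8≤8), i→2 (data[2]=8≥8); i<j, swap → [8,7,8,6,7,8,8,9,8]
j→5, i→5; i≥j, return j=5. data = [8,7,8,6,7,8,8,9,8]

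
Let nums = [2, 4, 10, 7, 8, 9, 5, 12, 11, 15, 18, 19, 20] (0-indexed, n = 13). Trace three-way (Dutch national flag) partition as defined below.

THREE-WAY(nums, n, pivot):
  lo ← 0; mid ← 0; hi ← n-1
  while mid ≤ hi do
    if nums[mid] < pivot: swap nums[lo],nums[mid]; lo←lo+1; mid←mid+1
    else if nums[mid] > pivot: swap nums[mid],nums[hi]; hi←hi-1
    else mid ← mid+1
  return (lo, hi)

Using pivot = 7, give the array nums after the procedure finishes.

pivot = 7; lo=0, mid=0, hi=12
nums[mid]=2<7: swap nums[0],nums[0]; lo=1,mid=1 → [2, 4, 10, 7, 8, 9, 5, 12, 11, 15, 18, 19, 20]
nums[mid]=4<7: swap nums[1],nums[1]; lo=2,mid=2 → [2, 4, 10, 7, 8, 9, 5, 12, 11, 15, 18, 19, 20]
nums[mid]=10>7: swap nums[2],nums[12]; hi=11 → [2, 4, 20, 7, 8, 9, 5, 12, 11, 15, 18, 19, 10]
nums[mid]=20>7: swap nums[2],nums[11]; hi=10 → [2, 4, 19, 7, 8, 9, 5, 12, 11, 15, 18, 20, 10]
nums[mid]=19>7: swap nums[2],nums[10]; hi=9 → [2, 4, 18, 7, 8, 9, 5, 12, 11, 15, 19, 20, 10]
nums[mid]=18>7: swap nums[2],nums[9]; hi=8 → [2, 4, 15, 7, 8, 9, 5, 12, 11, 18, 19, 20, 10]
nums[mid]=15>7: swap nums[2],nums[8]; hi=7 → [2, 4, 11, 7, 8, 9, 5, 12, 15, 18, 19, 20, 10]
nums[mid]=11>7: swap nums[2],nums[7]; hi=6 → [2, 4, 12, 7, 8, 9, 5, 11, 15, 18, 19, 20, 10]
nums[mid]=12>7: swap nums[2],nums[6]; hi=5 → [2, 4, 5, 7, 8, 9, 12, 11, 15, 18, 19, 20, 10]
nums[mid]=5<7: swap nums[2],nums[2]; lo=3,mid=3 → [2, 4, 5, 7, 8, 9, 12, 11, 15, 18, 19, 20, 10]
nums[mid]=7=7: mid=4
nums[mid]=8>7: swap nums[4],nums[5]; hi=4 → [2, 4, 5, 7, 9, 8, 12, 11, 15, 18, 19, 20, 10]
nums[mid]=9>7: swap nums[4],nums[4]; hi=3 → [2, 4, 5, 7, 9, 8, 12, 11, 15, 18, 19, 20, 10]
end: lo=3, hi=3; nums = [2, 4, 5, 7, 9, 8, 12, 11, 15, 18, 19, 20, 10]

[2, 4, 5, 7, 9, 8, 12, 11, 15, 18, 19, 20, 10]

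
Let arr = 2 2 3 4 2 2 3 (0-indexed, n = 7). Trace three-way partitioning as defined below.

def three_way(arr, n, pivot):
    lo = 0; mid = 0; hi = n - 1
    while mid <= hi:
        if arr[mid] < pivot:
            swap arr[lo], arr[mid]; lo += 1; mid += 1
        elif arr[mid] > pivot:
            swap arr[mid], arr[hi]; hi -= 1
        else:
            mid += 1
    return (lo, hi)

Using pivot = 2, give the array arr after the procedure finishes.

2 2 2 2 4 3 3

pivot = 2; lo=0, mid=0, hi=6
arr[mid]=2=2: mid=1
arr[mid]=2=2: mid=2
arr[mid]=3>2: swap arr[2],arr[6]; hi=5 → 2 2 3 4 2 2 3
arr[mid]=3>2: swap arr[2],arr[5]; hi=4 → 2 2 2 4 2 3 3
arr[mid]=2=2: mid=3
arr[mid]=4>2: swap arr[3],arr[4]; hi=3 → 2 2 2 2 4 3 3
arr[mid]=2=2: mid=4
end: lo=0, hi=3; arr = 2 2 2 2 4 3 3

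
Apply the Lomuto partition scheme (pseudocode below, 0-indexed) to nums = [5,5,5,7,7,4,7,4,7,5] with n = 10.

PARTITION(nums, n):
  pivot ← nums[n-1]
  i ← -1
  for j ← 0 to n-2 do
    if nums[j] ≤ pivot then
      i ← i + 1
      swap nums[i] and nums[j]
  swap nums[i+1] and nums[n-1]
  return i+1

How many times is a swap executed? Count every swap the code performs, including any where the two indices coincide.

pivot = nums[9] = 5; i = -1
j=0: nums[0]=5 ≤ 5 → i=0, swap nums[0],nums[0] (no change) → [5,5,5,7,7,4,7,4,7,5]
j=1: nums[1]=5 ≤ 5 → i=1, swap nums[1],nums[1] (no change) → [5,5,5,7,7,4,7,4,7,5]
j=2: nums[2]=5 ≤ 5 → i=2, swap nums[2],nums[2] (no change) → [5,5,5,7,7,4,7,4,7,5]
j=3: nums[3]=7 > 5 → no swap
j=4: nums[4]=7 > 5 → no swap
j=5: nums[5]=4 ≤ 5 → i=3, swap nums[3],nums[5] → [5,5,5,4,7,7,7,4,7,5]
j=6: nums[6]=7 > 5 → no swap
j=7: nums[7]=4 ≤ 5 → i=4, swap nums[4],nums[7] → [5,5,5,4,4,7,7,7,7,5]
j=8: nums[8]=7 > 5 → no swap
final swap nums[5],nums[9] → [5,5,5,4,4,5,7,7,7,7]; return 5

6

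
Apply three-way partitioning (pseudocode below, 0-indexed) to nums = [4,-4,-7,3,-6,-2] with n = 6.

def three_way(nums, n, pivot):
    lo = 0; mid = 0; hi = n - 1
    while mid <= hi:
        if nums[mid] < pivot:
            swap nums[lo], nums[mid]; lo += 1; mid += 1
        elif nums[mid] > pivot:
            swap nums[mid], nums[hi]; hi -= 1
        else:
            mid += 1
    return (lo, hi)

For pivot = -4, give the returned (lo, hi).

(2, 2)

lo=0 mid=0 hi=5
4>-4: swap(0,5), hi=4 ⇒ [-2,-4,-7,3,-6,4]
-2>-4: swap(0,4), hi=3 ⇒ [-6,-4,-7,3,-2,4]
-6<-4: swap(0,0), lo=1 mid=1 ⇒ [-6,-4,-7,3,-2,4]
-4=-4: mid=2
-7<-4: swap(1,2), lo=2 mid=3 ⇒ [-6,-7,-4,3,-2,4]
3>-4: swap(3,3), hi=2 ⇒ [-6,-7,-4,3,-2,4]
done. lo=2 hi=2; nums=[-6,-7,-4,3,-2,4]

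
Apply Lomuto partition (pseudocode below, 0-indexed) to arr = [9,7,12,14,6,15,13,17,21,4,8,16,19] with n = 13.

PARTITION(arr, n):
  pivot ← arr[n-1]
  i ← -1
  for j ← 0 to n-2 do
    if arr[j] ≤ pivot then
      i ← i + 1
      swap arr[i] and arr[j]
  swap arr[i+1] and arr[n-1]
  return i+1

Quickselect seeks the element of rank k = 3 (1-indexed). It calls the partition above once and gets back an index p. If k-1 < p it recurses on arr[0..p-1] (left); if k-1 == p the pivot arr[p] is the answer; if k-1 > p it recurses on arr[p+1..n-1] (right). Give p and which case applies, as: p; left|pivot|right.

11; left

pivot = arr[12] = 19; i = -1
j=0: arr[0]=9 ≤ 19 → i=0, swap arr[0],arr[0] (no change) → [9,7,12,14,6,15,13,17,21,4,8,16,19]
j=1: arr[1]=7 ≤ 19 → i=1, swap arr[1],arr[1] (no change) → [9,7,12,14,6,15,13,17,21,4,8,16,19]
j=2: arr[2]=12 ≤ 19 → i=2, swap arr[2],arr[2] (no change) → [9,7,12,14,6,15,13,17,21,4,8,16,19]
j=3: arr[3]=14 ≤ 19 → i=3, swap arr[3],arr[3] (no change) → [9,7,12,14,6,15,13,17,21,4,8,16,19]
j=4: arr[4]=6 ≤ 19 → i=4, swap arr[4],arr[4] (no change) → [9,7,12,14,6,15,13,17,21,4,8,16,19]
j=5: arr[5]=15 ≤ 19 → i=5, swap arr[5],arr[5] (no change) → [9,7,12,14,6,15,13,17,21,4,8,16,19]
j=6: arr[6]=13 ≤ 19 → i=6, swap arr[6],arr[6] (no change) → [9,7,12,14,6,15,13,17,21,4,8,16,19]
j=7: arr[7]=17 ≤ 19 → i=7, swap arr[7],arr[7] (no change) → [9,7,12,14,6,15,13,17,21,4,8,16,19]
j=8: arr[8]=21 > 19 → no swap
j=9: arr[9]=4 ≤ 19 → i=8, swap arr[8],arr[9] → [9,7,12,14,6,15,13,17,4,21,8,16,19]
j=10: arr[10]=8 ≤ 19 → i=9, swap arr[9],arr[10] → [9,7,12,14,6,15,13,17,4,8,21,16,19]
j=11: arr[11]=16 ≤ 19 → i=10, swap arr[10],arr[11] → [9,7,12,14,6,15,13,17,4,8,16,21,19]
final swap arr[11],arr[12] → [9,7,12,14,6,15,13,17,4,8,16,19,21]; return 11
p = 11; k-1 = 2 < 11 ⇒ left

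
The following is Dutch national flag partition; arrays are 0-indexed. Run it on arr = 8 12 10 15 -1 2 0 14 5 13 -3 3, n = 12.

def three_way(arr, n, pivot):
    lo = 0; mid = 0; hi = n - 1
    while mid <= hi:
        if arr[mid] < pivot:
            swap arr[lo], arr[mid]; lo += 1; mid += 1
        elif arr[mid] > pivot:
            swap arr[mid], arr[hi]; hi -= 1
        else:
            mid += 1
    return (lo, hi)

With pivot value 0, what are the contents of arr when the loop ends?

lo=0 mid=0 hi=11
8>0: swap(0,11), hi=10 ⇒ 3 12 10 15 -1 2 0 14 5 13 -3 8
3>0: swap(0,10), hi=9 ⇒ -3 12 10 15 -1 2 0 14 5 13 3 8
-3<0: swap(0,0), lo=1 mid=1 ⇒ -3 12 10 15 -1 2 0 14 5 13 3 8
12>0: swap(1,9), hi=8 ⇒ -3 13 10 15 -1 2 0 14 5 12 3 8
13>0: swap(1,8), hi=7 ⇒ -3 5 10 15 -1 2 0 14 13 12 3 8
5>0: swap(1,7), hi=6 ⇒ -3 14 10 15 -1 2 0 5 13 12 3 8
14>0: swap(1,6), hi=5 ⇒ -3 0 10 15 -1 2 14 5 13 12 3 8
0=0: mid=2
10>0: swap(2,5), hi=4 ⇒ -3 0 2 15 -1 10 14 5 13 12 3 8
2>0: swap(2,4), hi=3 ⇒ -3 0 -1 15 2 10 14 5 13 12 3 8
-1<0: swap(1,2), lo=2 mid=3 ⇒ -3 -1 0 15 2 10 14 5 13 12 3 8
15>0: swap(3,3), hi=2 ⇒ -3 -1 0 15 2 10 14 5 13 12 3 8
done. lo=2 hi=2; arr=-3 -1 0 15 2 10 14 5 13 12 3 8

-3 -1 0 15 2 10 14 5 13 12 3 8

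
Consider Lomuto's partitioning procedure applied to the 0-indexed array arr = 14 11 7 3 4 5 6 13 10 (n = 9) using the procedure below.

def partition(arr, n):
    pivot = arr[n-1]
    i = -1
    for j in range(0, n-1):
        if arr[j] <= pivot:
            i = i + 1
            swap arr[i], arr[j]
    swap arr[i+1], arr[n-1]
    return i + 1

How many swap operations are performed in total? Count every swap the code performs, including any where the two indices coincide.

pivot=10, i=-1
j=0: 14>10, skip
j=1: 11>10, skip
j=2: 7≤10, i=0, swap(0,2) ⇒ 7 11 14 3 4 5 6 13 10
j=3: 3≤10, i=1, swap(1,3) ⇒ 7 3 14 11 4 5 6 13 10
j=4: 4≤10, i=2, swap(2,4) ⇒ 7 3 4 11 14 5 6 13 10
j=5: 5≤10, i=3, swap(3,5) ⇒ 7 3 4 5 14 11 6 13 10
j=6: 6≤10, i=4, swap(4,6) ⇒ 7 3 4 5 6 11 14 13 10
j=7: 13>10, skip
swap(5,8) ⇒ 7 3 4 5 6 10 14 13 11; return 5

6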